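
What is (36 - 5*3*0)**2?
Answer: 1296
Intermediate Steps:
(36 - 5*3*0)**2 = (36 - 15*0)**2 = (36 + 0)**2 = 36**2 = 1296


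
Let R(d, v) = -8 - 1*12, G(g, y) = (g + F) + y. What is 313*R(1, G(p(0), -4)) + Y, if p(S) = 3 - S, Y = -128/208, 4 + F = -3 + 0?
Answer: -81388/13 ≈ -6260.6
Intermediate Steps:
F = -7 (F = -4 + (-3 + 0) = -4 - 3 = -7)
Y = -8/13 (Y = -128*1/208 = -8/13 ≈ -0.61539)
G(g, y) = -7 + g + y (G(g, y) = (g - 7) + y = (-7 + g) + y = -7 + g + y)
R(d, v) = -20 (R(d, v) = -8 - 12 = -20)
313*R(1, G(p(0), -4)) + Y = 313*(-20) - 8/13 = -6260 - 8/13 = -81388/13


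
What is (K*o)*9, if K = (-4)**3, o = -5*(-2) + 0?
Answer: -5760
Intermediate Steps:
o = 10 (o = 10 + 0 = 10)
K = -64
(K*o)*9 = -64*10*9 = -640*9 = -5760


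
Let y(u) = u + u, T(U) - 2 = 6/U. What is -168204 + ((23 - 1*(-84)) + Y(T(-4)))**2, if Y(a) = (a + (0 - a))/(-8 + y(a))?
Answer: -156755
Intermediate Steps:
T(U) = 2 + 6/U
y(u) = 2*u
Y(a) = 0 (Y(a) = (a + (0 - a))/(-8 + 2*a) = (a - a)/(-8 + 2*a) = 0/(-8 + 2*a) = 0)
-168204 + ((23 - 1*(-84)) + Y(T(-4)))**2 = -168204 + ((23 - 1*(-84)) + 0)**2 = -168204 + ((23 + 84) + 0)**2 = -168204 + (107 + 0)**2 = -168204 + 107**2 = -168204 + 11449 = -156755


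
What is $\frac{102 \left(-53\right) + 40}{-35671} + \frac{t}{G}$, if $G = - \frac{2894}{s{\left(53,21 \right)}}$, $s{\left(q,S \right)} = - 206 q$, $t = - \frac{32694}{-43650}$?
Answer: $\frac{1117560291611}{375505941675} \approx 2.9761$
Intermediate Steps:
$t = \frac{5449}{7275}$ ($t = \left(-32694\right) \left(- \frac{1}{43650}\right) = \frac{5449}{7275} \approx 0.749$)
$G = \frac{1447}{5459}$ ($G = - \frac{2894}{\left(-206\right) 53} = - \frac{2894}{-10918} = \left(-2894\right) \left(- \frac{1}{10918}\right) = \frac{1447}{5459} \approx 0.26507$)
$\frac{102 \left(-53\right) + 40}{-35671} + \frac{t}{G} = \frac{102 \left(-53\right) + 40}{-35671} + \frac{5449}{7275 \cdot \frac{1447}{5459}} = \left(-5406 + 40\right) \left(- \frac{1}{35671}\right) + \frac{5449}{7275} \cdot \frac{5459}{1447} = \left(-5366\right) \left(- \frac{1}{35671}\right) + \frac{29746091}{10526925} = \frac{5366}{35671} + \frac{29746091}{10526925} = \frac{1117560291611}{375505941675}$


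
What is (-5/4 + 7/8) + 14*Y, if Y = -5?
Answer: -563/8 ≈ -70.375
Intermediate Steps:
(-5/4 + 7/8) + 14*Y = (-5/4 + 7/8) + 14*(-5) = (-5*¼ + 7*(⅛)) - 70 = (-5/4 + 7/8) - 70 = -3/8 - 70 = -563/8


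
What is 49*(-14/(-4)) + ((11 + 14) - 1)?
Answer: 391/2 ≈ 195.50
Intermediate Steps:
49*(-14/(-4)) + ((11 + 14) - 1) = 49*(-14*(-¼)) + (25 - 1) = 49*(7/2) + 24 = 343/2 + 24 = 391/2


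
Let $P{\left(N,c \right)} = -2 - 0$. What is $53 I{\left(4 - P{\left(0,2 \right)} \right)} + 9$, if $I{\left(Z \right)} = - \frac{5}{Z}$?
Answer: $- \frac{211}{6} \approx -35.167$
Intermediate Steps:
$P{\left(N,c \right)} = -2$ ($P{\left(N,c \right)} = -2 + 0 = -2$)
$53 I{\left(4 - P{\left(0,2 \right)} \right)} + 9 = 53 \left(- \frac{5}{4 - -2}\right) + 9 = 53 \left(- \frac{5}{4 + 2}\right) + 9 = 53 \left(- \frac{5}{6}\right) + 9 = - \frac{265}{6} + 9 = - \frac{211}{6}$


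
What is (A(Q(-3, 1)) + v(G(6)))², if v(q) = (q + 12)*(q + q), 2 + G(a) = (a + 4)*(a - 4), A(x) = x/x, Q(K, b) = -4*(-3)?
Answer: 1168561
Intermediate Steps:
Q(K, b) = 12
A(x) = 1
G(a) = -2 + (-4 + a)*(4 + a) (G(a) = -2 + (a + 4)*(a - 4) = -2 + (4 + a)*(-4 + a) = -2 + (-4 + a)*(4 + a))
v(q) = 2*q*(12 + q) (v(q) = (12 + q)*(2*q) = 2*q*(12 + q))
(A(Q(-3, 1)) + v(G(6)))² = (1 + 2*(-18 + 6²)*(12 + (-18 + 6²)))² = (1 + 2*(-18 + 36)*(12 + (-18 + 36)))² = (1 + 2*18*(12 + 18))² = (1 + 2*18*30)² = (1 + 1080)² = 1081² = 1168561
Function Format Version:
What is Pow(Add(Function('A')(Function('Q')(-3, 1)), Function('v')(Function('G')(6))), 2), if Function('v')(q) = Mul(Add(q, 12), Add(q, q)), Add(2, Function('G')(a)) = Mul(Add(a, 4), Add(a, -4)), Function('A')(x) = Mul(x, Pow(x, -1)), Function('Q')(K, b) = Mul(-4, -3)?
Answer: 1168561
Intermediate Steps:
Function('Q')(K, b) = 12
Function('A')(x) = 1
Function('G')(a) = Add(-2, Mul(Add(-4, a), Add(4, a))) (Function('G')(a) = Add(-2, Mul(Add(a, 4), Add(a, -4))) = Add(-2, Mul(Add(4, a), Add(-4, a))) = Add(-2, Mul(Add(-4, a), Add(4, a))))
Function('v')(q) = Mul(2, q, Add(12, q)) (Function('v')(q) = Mul(Add(12, q), Mul(2, q)) = Mul(2, q, Add(12, q)))
Pow(Add(Function('A')(Function('Q')(-3, 1)), Function('v')(Function('G')(6))), 2) = Pow(Add(1, Mul(2, Add(-18, Pow(6, 2)), Add(12, Add(-18, Pow(6, 2))))), 2) = Pow(Add(1, Mul(2, Add(-18, 36), Add(12, Add(-18, 36)))), 2) = Pow(Add(1, Mul(2, 18, Add(12, 18))), 2) = Pow(Add(1, Mul(2, 18, 30)), 2) = Pow(Add(1, 1080), 2) = Pow(1081, 2) = 1168561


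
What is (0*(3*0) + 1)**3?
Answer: 1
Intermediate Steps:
(0*(3*0) + 1)**3 = (0*0 + 1)**3 = (0 + 1)**3 = 1**3 = 1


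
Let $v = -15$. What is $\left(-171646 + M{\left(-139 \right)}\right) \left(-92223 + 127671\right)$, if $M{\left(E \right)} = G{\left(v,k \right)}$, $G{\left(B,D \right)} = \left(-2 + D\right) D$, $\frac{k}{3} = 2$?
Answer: $-6083656656$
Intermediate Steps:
$k = 6$ ($k = 3 \cdot 2 = 6$)
$G{\left(B,D \right)} = D \left(-2 + D\right)$
$M{\left(E \right)} = 24$ ($M{\left(E \right)} = 6 \left(-2 + 6\right) = 6 \cdot 4 = 24$)
$\left(-171646 + M{\left(-139 \right)}\right) \left(-92223 + 127671\right) = \left(-171646 + 24\right) \left(-92223 + 127671\right) = \left(-171622\right) 35448 = -6083656656$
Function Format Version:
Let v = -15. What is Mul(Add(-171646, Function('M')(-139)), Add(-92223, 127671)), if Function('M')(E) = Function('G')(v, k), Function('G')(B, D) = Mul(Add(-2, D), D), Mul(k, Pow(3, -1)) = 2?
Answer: -6083656656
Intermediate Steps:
k = 6 (k = Mul(3, 2) = 6)
Function('G')(B, D) = Mul(D, Add(-2, D))
Function('M')(E) = 24 (Function('M')(E) = Mul(6, Add(-2, 6)) = Mul(6, 4) = 24)
Mul(Add(-171646, Function('M')(-139)), Add(-92223, 127671)) = Mul(Add(-171646, 24), Add(-92223, 127671)) = Mul(-171622, 35448) = -6083656656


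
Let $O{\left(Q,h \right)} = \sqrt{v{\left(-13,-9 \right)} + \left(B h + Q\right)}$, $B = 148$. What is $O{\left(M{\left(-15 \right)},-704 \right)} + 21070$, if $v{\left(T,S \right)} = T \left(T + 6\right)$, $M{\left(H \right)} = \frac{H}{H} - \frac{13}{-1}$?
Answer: $21070 + i \sqrt{104087} \approx 21070.0 + 322.63 i$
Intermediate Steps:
$M{\left(H \right)} = 14$ ($M{\left(H \right)} = 1 - -13 = 1 + 13 = 14$)
$v{\left(T,S \right)} = T \left(6 + T\right)$
$O{\left(Q,h \right)} = \sqrt{91 + Q + 148 h}$ ($O{\left(Q,h \right)} = \sqrt{- 13 \left(6 - 13\right) + \left(148 h + Q\right)} = \sqrt{\left(-13\right) \left(-7\right) + \left(Q + 148 h\right)} = \sqrt{91 + \left(Q + 148 h\right)} = \sqrt{91 + Q + 148 h}$)
$O{\left(M{\left(-15 \right)},-704 \right)} + 21070 = \sqrt{91 + 14 + 148 \left(-704\right)} + 21070 = \sqrt{91 + 14 - 104192} + 21070 = \sqrt{-104087} + 21070 = i \sqrt{104087} + 21070 = 21070 + i \sqrt{104087}$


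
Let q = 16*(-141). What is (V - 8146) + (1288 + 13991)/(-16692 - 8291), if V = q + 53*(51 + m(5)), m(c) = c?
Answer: -185738901/24983 ≈ -7434.6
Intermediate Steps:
q = -2256
V = 712 (V = -2256 + 53*(51 + 5) = -2256 + 53*56 = -2256 + 2968 = 712)
(V - 8146) + (1288 + 13991)/(-16692 - 8291) = (712 - 8146) + (1288 + 13991)/(-16692 - 8291) = -7434 + 15279/(-24983) = -7434 + 15279*(-1/24983) = -7434 - 15279/24983 = -185738901/24983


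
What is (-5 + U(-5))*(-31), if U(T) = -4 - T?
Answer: 124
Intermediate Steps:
(-5 + U(-5))*(-31) = (-5 + (-4 - 1*(-5)))*(-31) = (-5 + (-4 + 5))*(-31) = (-5 + 1)*(-31) = -4*(-31) = 124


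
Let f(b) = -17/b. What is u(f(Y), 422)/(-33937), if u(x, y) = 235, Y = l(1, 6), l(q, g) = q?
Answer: -235/33937 ≈ -0.0069246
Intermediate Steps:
Y = 1
u(f(Y), 422)/(-33937) = 235/(-33937) = 235*(-1/33937) = -235/33937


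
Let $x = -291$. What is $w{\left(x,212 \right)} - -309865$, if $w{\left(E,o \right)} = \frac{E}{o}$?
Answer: $\frac{65691089}{212} \approx 3.0986 \cdot 10^{5}$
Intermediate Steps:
$w{\left(x,212 \right)} - -309865 = - \frac{291}{212} - -309865 = \left(-291\right) \frac{1}{212} + 309865 = - \frac{291}{212} + 309865 = \frac{65691089}{212}$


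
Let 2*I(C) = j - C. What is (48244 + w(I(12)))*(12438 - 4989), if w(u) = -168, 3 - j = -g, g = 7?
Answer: 358118124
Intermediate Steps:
j = 10 (j = 3 - (-1)*7 = 3 - 1*(-7) = 3 + 7 = 10)
I(C) = 5 - C/2 (I(C) = (10 - C)/2 = 5 - C/2)
(48244 + w(I(12)))*(12438 - 4989) = (48244 - 168)*(12438 - 4989) = 48076*7449 = 358118124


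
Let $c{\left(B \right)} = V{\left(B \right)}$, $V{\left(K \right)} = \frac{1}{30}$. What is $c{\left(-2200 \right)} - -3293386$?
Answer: $\frac{98801581}{30} \approx 3.2934 \cdot 10^{6}$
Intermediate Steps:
$V{\left(K \right)} = \frac{1}{30}$
$c{\left(B \right)} = \frac{1}{30}$
$c{\left(-2200 \right)} - -3293386 = \frac{1}{30} - -3293386 = \frac{1}{30} + 3293386 = \frac{98801581}{30}$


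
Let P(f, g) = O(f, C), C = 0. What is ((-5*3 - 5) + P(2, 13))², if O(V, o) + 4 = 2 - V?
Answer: 576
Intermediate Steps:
O(V, o) = -2 - V (O(V, o) = -4 + (2 - V) = -2 - V)
P(f, g) = -2 - f
((-5*3 - 5) + P(2, 13))² = ((-5*3 - 5) + (-2 - 1*2))² = ((-15 - 5) + (-2 - 2))² = (-20 - 4)² = (-24)² = 576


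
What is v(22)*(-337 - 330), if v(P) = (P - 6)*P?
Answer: -234784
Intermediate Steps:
v(P) = P*(-6 + P) (v(P) = (-6 + P)*P = P*(-6 + P))
v(22)*(-337 - 330) = (22*(-6 + 22))*(-337 - 330) = (22*16)*(-667) = 352*(-667) = -234784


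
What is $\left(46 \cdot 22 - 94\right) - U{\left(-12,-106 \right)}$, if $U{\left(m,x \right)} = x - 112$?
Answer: $1136$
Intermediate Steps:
$U{\left(m,x \right)} = -112 + x$
$\left(46 \cdot 22 - 94\right) - U{\left(-12,-106 \right)} = \left(46 \cdot 22 - 94\right) - \left(-112 - 106\right) = \left(1012 - 94\right) - -218 = 918 + 218 = 1136$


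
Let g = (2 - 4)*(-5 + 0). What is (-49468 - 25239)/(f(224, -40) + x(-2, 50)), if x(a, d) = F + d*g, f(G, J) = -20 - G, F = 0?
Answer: -74707/256 ≈ -291.82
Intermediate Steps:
g = 10 (g = -2*(-5) = 10)
x(a, d) = 10*d (x(a, d) = 0 + d*10 = 0 + 10*d = 10*d)
(-49468 - 25239)/(f(224, -40) + x(-2, 50)) = (-49468 - 25239)/((-20 - 1*224) + 10*50) = -74707/((-20 - 224) + 500) = -74707/(-244 + 500) = -74707/256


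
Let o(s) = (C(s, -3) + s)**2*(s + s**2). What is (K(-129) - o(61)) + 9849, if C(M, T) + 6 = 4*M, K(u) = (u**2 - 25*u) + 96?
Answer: -338084771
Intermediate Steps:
K(u) = 96 + u**2 - 25*u
C(M, T) = -6 + 4*M
o(s) = (-6 + 5*s)**2*(s + s**2) (o(s) = ((-6 + 4*s) + s)**2*(s + s**2) = (-6 + 5*s)**2*(s + s**2))
(K(-129) - o(61)) + 9849 = ((96 + (-129)**2 - 25*(-129)) - 61*(-6 + 5*61)**2*(1 + 61)) + 9849 = ((96 + 16641 + 3225) - 61*(-6 + 305)**2*62) + 9849 = (19962 - 61*299**2*62) + 9849 = (19962 - 61*89401*62) + 9849 = (19962 - 1*338114582) + 9849 = (19962 - 338114582) + 9849 = -338094620 + 9849 = -338084771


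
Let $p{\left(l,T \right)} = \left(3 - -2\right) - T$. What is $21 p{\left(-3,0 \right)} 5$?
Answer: $525$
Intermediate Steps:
$p{\left(l,T \right)} = 5 - T$ ($p{\left(l,T \right)} = \left(3 + 2\right) - T = 5 - T$)
$21 p{\left(-3,0 \right)} 5 = 21 \left(5 - 0\right) 5 = 21 \left(5 + 0\right) 5 = 21 \cdot 5 \cdot 5 = 105 \cdot 5 = 525$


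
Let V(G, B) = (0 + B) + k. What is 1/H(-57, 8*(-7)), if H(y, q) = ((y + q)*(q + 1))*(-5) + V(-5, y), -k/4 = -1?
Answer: -1/31128 ≈ -3.2125e-5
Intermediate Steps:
k = 4 (k = -4*(-1) = 4)
V(G, B) = 4 + B (V(G, B) = (0 + B) + 4 = B + 4 = 4 + B)
H(y, q) = 4 + y - 5*(1 + q)*(q + y) (H(y, q) = ((y + q)*(q + 1))*(-5) + (4 + y) = ((q + y)*(1 + q))*(-5) + (4 + y) = ((1 + q)*(q + y))*(-5) + (4 + y) = -5*(1 + q)*(q + y) + (4 + y) = 4 + y - 5*(1 + q)*(q + y))
1/H(-57, 8*(-7)) = 1/(4 - 40*(-7) - 5*(8*(-7))**2 - 4*(-57) - 5*8*(-7)*(-57)) = 1/(4 - 5*(-56) - 5*(-56)**2 + 228 - 5*(-56)*(-57)) = 1/(4 + 280 - 5*3136 + 228 - 15960) = 1/(4 + 280 - 15680 + 228 - 15960) = 1/(-31128) = -1/31128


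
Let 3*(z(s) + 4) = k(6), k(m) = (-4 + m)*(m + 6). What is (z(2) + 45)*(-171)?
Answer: -8379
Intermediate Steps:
k(m) = (-4 + m)*(6 + m)
z(s) = 4 (z(s) = -4 + (-24 + 6² + 2*6)/3 = -4 + (-24 + 36 + 12)/3 = -4 + (⅓)*24 = -4 + 8 = 4)
(z(2) + 45)*(-171) = (4 + 45)*(-171) = 49*(-171) = -8379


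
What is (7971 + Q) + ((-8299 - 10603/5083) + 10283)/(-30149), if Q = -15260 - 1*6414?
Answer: -91302554090/6662929 ≈ -13703.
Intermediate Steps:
Q = -21674 (Q = -15260 - 6414 = -21674)
(7971 + Q) + ((-8299 - 10603/5083) + 10283)/(-30149) = (7971 - 21674) + ((-8299 - 10603/5083) + 10283)/(-30149) = -13703 + ((-8299 - 10603*1/5083) + 10283)*(-1/30149) = -13703 + ((-8299 - 461/221) + 10283)*(-1/30149) = -13703 + (-1834540/221 + 10283)*(-1/30149) = -13703 + (438003/221)*(-1/30149) = -13703 - 438003/6662929 = -91302554090/6662929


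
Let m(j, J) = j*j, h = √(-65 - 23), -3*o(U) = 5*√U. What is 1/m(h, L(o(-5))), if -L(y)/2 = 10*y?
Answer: -1/88 ≈ -0.011364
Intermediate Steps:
o(U) = -5*√U/3
L(y) = -20*y
h = 2*I*√22 (h = √(-88) = 2*I*√22 ≈ 9.3808*I)
m(j, J) = j²
1/m(h, L(o(-5))) = 1/((2*I*√22)²) = 1/(-88) = -1/88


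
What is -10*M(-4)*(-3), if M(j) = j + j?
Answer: -240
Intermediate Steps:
M(j) = 2*j
-10*M(-4)*(-3) = -20*(-4)*(-3) = -10*(-8)*(-3) = 80*(-3) = -240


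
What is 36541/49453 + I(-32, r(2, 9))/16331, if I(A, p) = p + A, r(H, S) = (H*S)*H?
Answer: 596948883/807616943 ≈ 0.73915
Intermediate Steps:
r(H, S) = S*H²
I(A, p) = A + p
36541/49453 + I(-32, r(2, 9))/16331 = 36541/49453 + (-32 + 9*2²)/16331 = 36541*(1/49453) + (-32 + 9*4)*(1/16331) = 36541/49453 + (-32 + 36)*(1/16331) = 36541/49453 + 4*(1/16331) = 36541/49453 + 4/16331 = 596948883/807616943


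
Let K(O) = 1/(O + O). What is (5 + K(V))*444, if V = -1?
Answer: 1998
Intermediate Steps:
K(O) = 1/(2*O)
(5 + K(V))*444 = (5 + (½)/(-1))*444 = (5 + (½)*(-1))*444 = (5 - ½)*444 = (9/2)*444 = 1998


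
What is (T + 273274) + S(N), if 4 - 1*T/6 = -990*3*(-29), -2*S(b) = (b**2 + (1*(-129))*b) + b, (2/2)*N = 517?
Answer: -688077/2 ≈ -3.4404e+5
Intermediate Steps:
N = 517
S(b) = 64*b - b**2/2 (S(b) = -((b**2 + (1*(-129))*b) + b)/2 = -((b**2 - 129*b) + b)/2 = -(b**2 - 128*b)/2 = 64*b - b**2/2)
T = -516756 (T = 24 - 6*(-990*3)*(-29) = 24 - 6*(-66*45)*(-29) = 24 - (-17820)*(-29) = 24 - 6*86130 = 24 - 516780 = -516756)
(T + 273274) + S(N) = (-516756 + 273274) + (1/2)*517*(128 - 1*517) = -243482 + (1/2)*517*(128 - 517) = -243482 + (1/2)*517*(-389) = -243482 - 201113/2 = -688077/2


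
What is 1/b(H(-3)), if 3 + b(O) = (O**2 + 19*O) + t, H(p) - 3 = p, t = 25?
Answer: 1/22 ≈ 0.045455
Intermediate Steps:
H(p) = 3 + p
b(O) = 22 + O**2 + 19*O (b(O) = -3 + ((O**2 + 19*O) + 25) = -3 + (25 + O**2 + 19*O) = 22 + O**2 + 19*O)
1/b(H(-3)) = 1/(22 + (3 - 3)**2 + 19*(3 - 3)) = 1/(22 + 0**2 + 19*0) = 1/(22 + 0 + 0) = 1/22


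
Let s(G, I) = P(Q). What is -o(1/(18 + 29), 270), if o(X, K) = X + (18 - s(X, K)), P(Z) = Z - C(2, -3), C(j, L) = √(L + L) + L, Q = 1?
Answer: -659/47 - I*√6 ≈ -14.021 - 2.4495*I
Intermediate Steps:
C(j, L) = L + √2*√L (C(j, L) = √(2*L) + L = √2*√L + L = L + √2*√L)
P(Z) = 3 + Z - I*√6 (P(Z) = Z - (-3 + √2*√(-3)) = Z - (-3 + √2*(I*√3)) = Z - (-3 + I*√6) = Z + (3 - I*√6) = 3 + Z - I*√6)
s(G, I) = 4 - I*√6 (s(G, I) = 3 + 1 - I*√6 = 4 - I*√6)
o(X, K) = 14 + X + I*√6 (o(X, K) = X + (18 - (4 - I*√6)) = X + (18 + (-4 + I*√6)) = X + (14 + I*√6) = 14 + X + I*√6)
-o(1/(18 + 29), 270) = -(14 + 1/(18 + 29) + I*√6) = -(14 + 1/47 + I*√6) = -(659/47 + I*√6) = -659/47 - I*√6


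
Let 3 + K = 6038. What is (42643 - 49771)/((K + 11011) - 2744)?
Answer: -3564/7151 ≈ -0.49839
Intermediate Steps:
K = 6035 (K = -3 + 6038 = 6035)
(42643 - 49771)/((K + 11011) - 2744) = (42643 - 49771)/((6035 + 11011) - 2744) = -7128/(17046 - 2744) = -7128/14302 = -7128*1/14302 = -3564/7151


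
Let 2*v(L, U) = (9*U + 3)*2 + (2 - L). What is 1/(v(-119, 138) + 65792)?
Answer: 2/134195 ≈ 1.4904e-5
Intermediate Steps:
v(L, U) = 4 + 9*U - L/2 (v(L, U) = ((9*U + 3)*2 + (2 - L))/2 = ((3 + 9*U)*2 + (2 - L))/2 = ((6 + 18*U) + (2 - L))/2 = (8 - L + 18*U)/2 = 4 + 9*U - L/2)
1/(v(-119, 138) + 65792) = 1/((4 + 9*138 - ½*(-119)) + 65792) = 1/((4 + 1242 + 119/2) + 65792) = 1/(2611/2 + 65792) = 1/(134195/2) = 2/134195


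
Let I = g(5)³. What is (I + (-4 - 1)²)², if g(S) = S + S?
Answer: 1050625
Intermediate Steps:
g(S) = 2*S
I = 1000 (I = (2*5)³ = 10³ = 1000)
(I + (-4 - 1)²)² = (1000 + (-4 - 1)²)² = (1000 + (-5)²)² = (1000 + 25)² = 1025² = 1050625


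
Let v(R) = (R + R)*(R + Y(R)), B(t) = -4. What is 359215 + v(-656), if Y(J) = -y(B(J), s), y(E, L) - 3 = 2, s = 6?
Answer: 1226447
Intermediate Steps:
y(E, L) = 5 (y(E, L) = 3 + 2 = 5)
Y(J) = -5 (Y(J) = -1*5 = -5)
v(R) = 2*R*(-5 + R) (v(R) = (R + R)*(R - 5) = (2*R)*(-5 + R) = 2*R*(-5 + R))
359215 + v(-656) = 359215 + 2*(-656)*(-5 - 656) = 359215 + 2*(-656)*(-661) = 359215 + 867232 = 1226447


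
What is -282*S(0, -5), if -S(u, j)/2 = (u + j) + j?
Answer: -5640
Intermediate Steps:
S(u, j) = -4*j - 2*u (S(u, j) = -2*((u + j) + j) = -2*((j + u) + j) = -2*(u + 2*j) = -4*j - 2*u)
-282*S(0, -5) = -282*(-4*(-5) - 2*0) = -282*(20 + 0) = -282*20 = -5640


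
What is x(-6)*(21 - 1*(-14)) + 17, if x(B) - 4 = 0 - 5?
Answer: -18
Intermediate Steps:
x(B) = -1 (x(B) = 4 + (0 - 5) = 4 - 5 = -1)
x(-6)*(21 - 1*(-14)) + 17 = -(21 - 1*(-14)) + 17 = -(21 + 14) + 17 = -1*35 + 17 = -35 + 17 = -18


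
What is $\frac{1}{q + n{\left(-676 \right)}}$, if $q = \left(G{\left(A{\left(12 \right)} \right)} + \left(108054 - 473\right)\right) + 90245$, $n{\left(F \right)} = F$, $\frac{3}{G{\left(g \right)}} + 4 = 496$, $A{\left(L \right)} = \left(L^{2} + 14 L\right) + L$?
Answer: $\frac{164}{32332601} \approx 5.0723 \cdot 10^{-6}$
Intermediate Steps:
$A{\left(L \right)} = L^{2} + 15 L$
$G{\left(g \right)} = \frac{1}{164}$ ($G{\left(g \right)} = \frac{3}{-4 + 496} = \frac{3}{492} = 3 \cdot \frac{1}{492} = \frac{1}{164}$)
$q = \frac{32443465}{164}$ ($q = \left(\frac{1}{164} + \left(108054 - 473\right)\right) + 90245 = \left(\frac{1}{164} + 107581\right) + 90245 = \frac{17643285}{164} + 90245 = \frac{32443465}{164} \approx 1.9783 \cdot 10^{5}$)
$\frac{1}{q + n{\left(-676 \right)}} = \frac{1}{\frac{32443465}{164} - 676} = \frac{1}{\frac{32332601}{164}} = \frac{164}{32332601}$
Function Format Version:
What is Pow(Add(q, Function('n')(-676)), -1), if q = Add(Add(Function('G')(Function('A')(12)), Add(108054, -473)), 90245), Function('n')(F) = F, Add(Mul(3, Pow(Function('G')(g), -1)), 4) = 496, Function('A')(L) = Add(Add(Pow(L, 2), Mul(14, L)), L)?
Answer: Rational(164, 32332601) ≈ 5.0723e-6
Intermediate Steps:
Function('A')(L) = Add(Pow(L, 2), Mul(15, L))
Function('G')(g) = Rational(1, 164) (Function('G')(g) = Mul(3, Pow(Add(-4, 496), -1)) = Mul(3, Pow(492, -1)) = Mul(3, Rational(1, 492)) = Rational(1, 164))
q = Rational(32443465, 164) (q = Add(Add(Rational(1, 164), Add(108054, -473)), 90245) = Add(Add(Rational(1, 164), 107581), 90245) = Add(Rational(17643285, 164), 90245) = Rational(32443465, 164) ≈ 1.9783e+5)
Pow(Add(q, Function('n')(-676)), -1) = Pow(Add(Rational(32443465, 164), -676), -1) = Pow(Rational(32332601, 164), -1) = Rational(164, 32332601)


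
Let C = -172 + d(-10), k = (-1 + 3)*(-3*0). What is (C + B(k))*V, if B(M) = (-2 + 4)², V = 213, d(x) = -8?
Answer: -37488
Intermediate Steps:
k = 0 (k = 2*0 = 0)
C = -180 (C = -172 - 8 = -180)
B(M) = 4 (B(M) = 2² = 4)
(C + B(k))*V = (-180 + 4)*213 = -176*213 = -37488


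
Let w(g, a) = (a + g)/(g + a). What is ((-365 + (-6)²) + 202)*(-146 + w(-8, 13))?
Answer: 18415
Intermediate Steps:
w(g, a) = 1 (w(g, a) = (a + g)/(a + g) = 1)
((-365 + (-6)²) + 202)*(-146 + w(-8, 13)) = ((-365 + (-6)²) + 202)*(-146 + 1) = ((-365 + 36) + 202)*(-145) = (-329 + 202)*(-145) = -127*(-145) = 18415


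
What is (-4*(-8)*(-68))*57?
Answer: -124032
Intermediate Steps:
(-4*(-8)*(-68))*57 = (32*(-68))*57 = -2176*57 = -124032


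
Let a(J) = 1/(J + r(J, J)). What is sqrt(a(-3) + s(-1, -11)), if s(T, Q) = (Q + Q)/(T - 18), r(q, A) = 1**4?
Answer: 5*sqrt(38)/38 ≈ 0.81111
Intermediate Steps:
r(q, A) = 1
a(J) = 1/(1 + J) (a(J) = 1/(J + 1) = 1/(1 + J))
s(T, Q) = 2*Q/(-18 + T) (s(T, Q) = (2*Q)/(-18 + T) = 2*Q/(-18 + T))
sqrt(a(-3) + s(-1, -11)) = sqrt(1/(1 - 3) + 2*(-11)/(-18 - 1)) = sqrt(1/(-2) + 2*(-11)/(-19)) = sqrt(-1/2 + 2*(-11)*(-1/19)) = sqrt(-1/2 + 22/19) = sqrt(25/38) = 5*sqrt(38)/38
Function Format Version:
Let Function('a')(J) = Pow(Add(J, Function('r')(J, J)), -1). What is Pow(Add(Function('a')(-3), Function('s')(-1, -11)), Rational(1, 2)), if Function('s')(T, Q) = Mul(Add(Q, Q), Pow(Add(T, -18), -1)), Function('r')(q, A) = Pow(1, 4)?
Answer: Mul(Rational(5, 38), Pow(38, Rational(1, 2))) ≈ 0.81111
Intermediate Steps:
Function('r')(q, A) = 1
Function('a')(J) = Pow(Add(1, J), -1) (Function('a')(J) = Pow(Add(J, 1), -1) = Pow(Add(1, J), -1))
Function('s')(T, Q) = Mul(2, Q, Pow(Add(-18, T), -1)) (Function('s')(T, Q) = Mul(Mul(2, Q), Pow(Add(-18, T), -1)) = Mul(2, Q, Pow(Add(-18, T), -1)))
Pow(Add(Function('a')(-3), Function('s')(-1, -11)), Rational(1, 2)) = Pow(Add(Pow(Add(1, -3), -1), Mul(2, -11, Pow(Add(-18, -1), -1))), Rational(1, 2)) = Pow(Add(Pow(-2, -1), Mul(2, -11, Pow(-19, -1))), Rational(1, 2)) = Pow(Add(Rational(-1, 2), Mul(2, -11, Rational(-1, 19))), Rational(1, 2)) = Pow(Add(Rational(-1, 2), Rational(22, 19)), Rational(1, 2)) = Pow(Rational(25, 38), Rational(1, 2)) = Mul(Rational(5, 38), Pow(38, Rational(1, 2)))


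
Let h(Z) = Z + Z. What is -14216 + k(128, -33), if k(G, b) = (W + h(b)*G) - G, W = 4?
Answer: -22788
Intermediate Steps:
h(Z) = 2*Z
k(G, b) = 4 - G + 2*G*b (k(G, b) = (4 + (2*b)*G) - G = (4 + 2*G*b) - G = 4 - G + 2*G*b)
-14216 + k(128, -33) = -14216 + (4 - 1*128 + 2*128*(-33)) = -14216 + (4 - 128 - 8448) = -14216 - 8572 = -22788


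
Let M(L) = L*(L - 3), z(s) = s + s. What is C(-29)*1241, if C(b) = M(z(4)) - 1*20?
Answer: 24820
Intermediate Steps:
z(s) = 2*s
M(L) = L*(-3 + L)
C(b) = 20 (C(b) = (2*4)*(-3 + 2*4) - 1*20 = 8*(-3 + 8) - 20 = 8*5 - 20 = 40 - 20 = 20)
C(-29)*1241 = 20*1241 = 24820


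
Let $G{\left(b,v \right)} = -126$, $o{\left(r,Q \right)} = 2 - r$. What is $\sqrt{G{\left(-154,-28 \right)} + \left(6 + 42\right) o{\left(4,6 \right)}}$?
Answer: $i \sqrt{222} \approx 14.9 i$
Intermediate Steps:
$\sqrt{G{\left(-154,-28 \right)} + \left(6 + 42\right) o{\left(4,6 \right)}} = \sqrt{-126 + \left(6 + 42\right) \left(2 - 4\right)} = \sqrt{-126 + 48 \left(2 - 4\right)} = \sqrt{-126 + 48 \left(-2\right)} = \sqrt{-126 - 96} = \sqrt{-222} = i \sqrt{222}$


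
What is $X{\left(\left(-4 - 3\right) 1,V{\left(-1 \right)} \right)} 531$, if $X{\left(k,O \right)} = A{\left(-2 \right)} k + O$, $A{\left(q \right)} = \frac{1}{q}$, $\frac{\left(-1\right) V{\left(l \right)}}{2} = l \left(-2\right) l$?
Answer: $\frac{7965}{2} \approx 3982.5$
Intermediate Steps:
$V{\left(l \right)} = 4 l^{2}$ ($V{\left(l \right)} = - 2 l \left(-2\right) l = - 2 - 2 l l = - 2 \left(- 2 l^{2}\right) = 4 l^{2}$)
$X{\left(k,O \right)} = O - \frac{k}{2}$ ($X{\left(k,O \right)} = \frac{k}{-2} + O = - \frac{k}{2} + O = O - \frac{k}{2}$)
$X{\left(\left(-4 - 3\right) 1,V{\left(-1 \right)} \right)} 531 = \left(4 \left(-1\right)^{2} - \frac{\left(-4 - 3\right) 1}{2}\right) 531 = \left(4 \cdot 1 - \frac{\left(-7\right) 1}{2}\right) 531 = \left(4 - - \frac{7}{2}\right) 531 = \left(4 + \frac{7}{2}\right) 531 = \frac{15}{2} \cdot 531 = \frac{7965}{2}$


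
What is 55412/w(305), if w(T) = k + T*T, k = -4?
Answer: 55412/93021 ≈ 0.59569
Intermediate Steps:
w(T) = -4 + T² (w(T) = -4 + T*T = -4 + T²)
55412/w(305) = 55412/(-4 + 305²) = 55412/(-4 + 93025) = 55412/93021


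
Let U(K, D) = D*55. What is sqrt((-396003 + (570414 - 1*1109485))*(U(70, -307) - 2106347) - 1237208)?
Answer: 2*sqrt(496344450490) ≈ 1.4090e+6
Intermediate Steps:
U(K, D) = 55*D
sqrt((-396003 + (570414 - 1*1109485))*(U(70, -307) - 2106347) - 1237208) = sqrt((-396003 + (570414 - 1*1109485))*(55*(-307) - 2106347) - 1237208) = sqrt((-396003 + (570414 - 1109485))*(-16885 - 2106347) - 1237208) = sqrt((-396003 - 539071)*(-2123232) - 1237208) = sqrt(-935074*(-2123232) - 1237208) = sqrt(1985379039168 - 1237208) = sqrt(1985377801960) = 2*sqrt(496344450490)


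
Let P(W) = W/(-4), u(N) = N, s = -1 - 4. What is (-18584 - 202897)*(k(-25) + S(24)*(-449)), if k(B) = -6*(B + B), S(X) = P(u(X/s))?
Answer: 264448314/5 ≈ 5.2890e+7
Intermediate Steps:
s = -5
P(W) = -W/4 (P(W) = W*(-1/4) = -W/4)
S(X) = X/20 (S(X) = -X/(4*(-5)) = -X*(-1)/(4*5) = -(-1)*X/20 = X/20)
k(B) = -12*B
(-18584 - 202897)*(k(-25) + S(24)*(-449)) = (-18584 - 202897)*(-12*(-25) + ((1/20)*24)*(-449)) = -221481*(300 + (6/5)*(-449)) = -221481*(300 - 2694/5) = -221481*(-1194/5) = 264448314/5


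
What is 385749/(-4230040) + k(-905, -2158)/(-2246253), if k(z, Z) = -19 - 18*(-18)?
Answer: -867780010697/9501740040120 ≈ -0.091329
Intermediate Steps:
k(z, Z) = 305 (k(z, Z) = -19 + 324 = 305)
385749/(-4230040) + k(-905, -2158)/(-2246253) = 385749/(-4230040) + 305/(-2246253) = 385749*(-1/4230040) + 305*(-1/2246253) = -385749/4230040 - 305/2246253 = -867780010697/9501740040120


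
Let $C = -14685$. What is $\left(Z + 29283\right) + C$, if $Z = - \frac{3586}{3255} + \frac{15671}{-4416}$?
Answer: $\frac{23307330551}{1597120} \approx 14593.0$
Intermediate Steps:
$Z = - \frac{7427209}{1597120}$ ($Z = \left(-3586\right) \frac{1}{3255} + 15671 \left(- \frac{1}{4416}\right) = - \frac{3586}{3255} - \frac{15671}{4416} = - \frac{7427209}{1597120} \approx -4.6504$)
$\left(Z + 29283\right) + C = \left(- \frac{7427209}{1597120} + 29283\right) - 14685 = \frac{46761037751}{1597120} - 14685 = \frac{23307330551}{1597120}$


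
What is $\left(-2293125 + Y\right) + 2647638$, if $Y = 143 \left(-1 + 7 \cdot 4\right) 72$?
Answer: $632505$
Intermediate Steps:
$Y = 277992$ ($Y = 143 \left(-1 + 28\right) 72 = 143 \cdot 27 \cdot 72 = 3861 \cdot 72 = 277992$)
$\left(-2293125 + Y\right) + 2647638 = \left(-2293125 + 277992\right) + 2647638 = -2015133 + 2647638 = 632505$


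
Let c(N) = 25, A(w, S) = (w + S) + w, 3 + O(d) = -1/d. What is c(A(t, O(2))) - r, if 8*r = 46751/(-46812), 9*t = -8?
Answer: 9409151/374496 ≈ 25.125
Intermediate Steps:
O(d) = -3 - 1/d
t = -8/9 (t = (⅑)*(-8) = -8/9 ≈ -0.88889)
A(w, S) = S + 2*w (A(w, S) = (S + w) + w = S + 2*w)
r = -46751/374496 (r = (46751/(-46812))/8 = (46751*(-1/46812))/8 = (⅛)*(-46751/46812) = -46751/374496 ≈ -0.12484)
c(A(t, O(2))) - r = 25 - 1*(-46751/374496) = 25 + 46751/374496 = 9409151/374496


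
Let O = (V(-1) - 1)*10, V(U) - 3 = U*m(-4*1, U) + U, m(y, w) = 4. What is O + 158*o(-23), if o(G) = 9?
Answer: 1392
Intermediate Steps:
V(U) = 3 + 5*U (V(U) = 3 + (U*4 + U) = 3 + (4*U + U) = 3 + 5*U)
O = -30 (O = ((3 + 5*(-1)) - 1)*10 = ((3 - 5) - 1)*10 = (-2 - 1)*10 = -3*10 = -30)
O + 158*o(-23) = -30 + 158*9 = -30 + 1422 = 1392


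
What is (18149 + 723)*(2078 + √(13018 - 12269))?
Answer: 39216016 + 18872*√749 ≈ 3.9732e+7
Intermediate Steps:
(18149 + 723)*(2078 + √(13018 - 12269)) = 18872*(2078 + √749) = 39216016 + 18872*√749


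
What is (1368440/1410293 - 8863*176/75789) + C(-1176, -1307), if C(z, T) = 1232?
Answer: 129585759262040/106884696177 ≈ 1212.4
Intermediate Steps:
(1368440/1410293 - 8863*176/75789) + C(-1176, -1307) = (1368440/1410293 - 8863*176/75789) + 1232 = (1368440*(1/1410293) - 1559888*1/75789) + 1232 = (1368440/1410293 - 1559888/75789) + 1232 = -2096186428024/106884696177 + 1232 = 129585759262040/106884696177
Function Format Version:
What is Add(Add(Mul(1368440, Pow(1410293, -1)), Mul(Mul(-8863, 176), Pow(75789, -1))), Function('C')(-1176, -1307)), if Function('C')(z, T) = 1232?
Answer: Rational(129585759262040, 106884696177) ≈ 1212.4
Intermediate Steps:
Add(Add(Mul(1368440, Pow(1410293, -1)), Mul(Mul(-8863, 176), Pow(75789, -1))), Function('C')(-1176, -1307)) = Add(Add(Mul(1368440, Pow(1410293, -1)), Mul(Mul(-8863, 176), Pow(75789, -1))), 1232) = Add(Add(Mul(1368440, Rational(1, 1410293)), Mul(-1559888, Rational(1, 75789))), 1232) = Add(Add(Rational(1368440, 1410293), Rational(-1559888, 75789)), 1232) = Add(Rational(-2096186428024, 106884696177), 1232) = Rational(129585759262040, 106884696177)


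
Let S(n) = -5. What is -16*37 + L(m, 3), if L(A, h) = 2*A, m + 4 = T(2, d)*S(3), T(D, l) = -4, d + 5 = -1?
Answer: -560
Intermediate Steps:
d = -6 (d = -5 - 1 = -6)
m = 16 (m = -4 - 4*(-5) = -4 + 20 = 16)
-16*37 + L(m, 3) = -16*37 + 2*16 = -592 + 32 = -560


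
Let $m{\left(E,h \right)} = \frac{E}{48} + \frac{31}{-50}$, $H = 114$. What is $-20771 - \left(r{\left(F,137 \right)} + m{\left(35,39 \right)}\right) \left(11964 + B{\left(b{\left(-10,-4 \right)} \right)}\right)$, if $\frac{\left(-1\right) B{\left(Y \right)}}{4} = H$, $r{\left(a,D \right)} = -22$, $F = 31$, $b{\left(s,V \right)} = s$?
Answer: $\frac{23114871}{100} \approx 2.3115 \cdot 10^{5}$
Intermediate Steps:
$B{\left(Y \right)} = -456$ ($B{\left(Y \right)} = \left(-4\right) 114 = -456$)
$m{\left(E,h \right)} = - \frac{31}{50} + \frac{E}{48}$ ($m{\left(E,h \right)} = E \frac{1}{48} + 31 \left(- \frac{1}{50}\right) = \frac{E}{48} - \frac{31}{50} = - \frac{31}{50} + \frac{E}{48}$)
$-20771 - \left(r{\left(F,137 \right)} + m{\left(35,39 \right)}\right) \left(11964 + B{\left(b{\left(-10,-4 \right)} \right)}\right) = -20771 - \left(-22 + \left(- \frac{31}{50} + \frac{1}{48} \cdot 35\right)\right) \left(11964 - 456\right) = -20771 - \left(-22 + \left(- \frac{31}{50} + \frac{35}{48}\right)\right) 11508 = -20771 - \left(-22 + \frac{131}{1200}\right) 11508 = -20771 - \left(- \frac{26269}{1200}\right) 11508 = -20771 - - \frac{25191971}{100} = -20771 + \frac{25191971}{100} = \frac{23114871}{100}$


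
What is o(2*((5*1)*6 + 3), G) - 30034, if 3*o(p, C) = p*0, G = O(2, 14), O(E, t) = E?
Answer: -30034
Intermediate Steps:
G = 2
o(p, C) = 0 (o(p, C) = (p*0)/3 = (⅓)*0 = 0)
o(2*((5*1)*6 + 3), G) - 30034 = 0 - 30034 = -30034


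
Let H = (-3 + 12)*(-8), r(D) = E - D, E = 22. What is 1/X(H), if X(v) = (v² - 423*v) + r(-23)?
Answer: 1/35685 ≈ 2.8023e-5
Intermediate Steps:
r(D) = 22 - D
H = -72 (H = 9*(-8) = -72)
X(v) = 45 + v² - 423*v (X(v) = (v² - 423*v) + (22 - 1*(-23)) = (v² - 423*v) + (22 + 23) = (v² - 423*v) + 45 = 45 + v² - 423*v)
1/X(H) = 1/(45 + (-72)² - 423*(-72)) = 1/(45 + 5184 + 30456) = 1/35685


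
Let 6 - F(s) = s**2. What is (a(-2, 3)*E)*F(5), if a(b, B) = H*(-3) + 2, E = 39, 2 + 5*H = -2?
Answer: -16302/5 ≈ -3260.4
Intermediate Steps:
H = -4/5 (H = -2/5 + (1/5)*(-2) = -2/5 - 2/5 = -4/5 ≈ -0.80000)
a(b, B) = 22/5 (a(b, B) = -4/5*(-3) + 2 = 12/5 + 2 = 22/5)
F(s) = 6 - s**2
(a(-2, 3)*E)*F(5) = ((22/5)*39)*(6 - 1*5**2) = 858*(6 - 1*25)/5 = 858*(6 - 25)/5 = (858/5)*(-19) = -16302/5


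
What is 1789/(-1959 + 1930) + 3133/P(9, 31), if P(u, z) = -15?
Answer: -117692/435 ≈ -270.56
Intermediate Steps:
1789/(-1959 + 1930) + 3133/P(9, 31) = 1789/(-1959 + 1930) + 3133/(-15) = 1789/(-29) + 3133*(-1/15) = 1789*(-1/29) - 3133/15 = -1789/29 - 3133/15 = -117692/435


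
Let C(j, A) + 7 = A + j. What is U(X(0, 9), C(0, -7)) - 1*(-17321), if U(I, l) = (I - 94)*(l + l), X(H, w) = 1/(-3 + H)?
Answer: 59887/3 ≈ 19962.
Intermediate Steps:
C(j, A) = -7 + A + j (C(j, A) = -7 + (A + j) = -7 + A + j)
U(I, l) = 2*l*(-94 + I) (U(I, l) = (-94 + I)*(2*l) = 2*l*(-94 + I))
U(X(0, 9), C(0, -7)) - 1*(-17321) = 2*(-7 - 7 + 0)*(-94 + 1/(-3 + 0)) - 1*(-17321) = 2*(-14)*(-94 + 1/(-3)) + 17321 = 2*(-14)*(-94 - 1/3) + 17321 = 2*(-14)*(-283/3) + 17321 = 7924/3 + 17321 = 59887/3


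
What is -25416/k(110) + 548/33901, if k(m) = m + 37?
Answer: -41026060/237307 ≈ -172.88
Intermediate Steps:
k(m) = 37 + m
-25416/k(110) + 548/33901 = -25416/(37 + 110) + 548/33901 = -25416/147 + 548*(1/33901) = -25416*1/147 + 548/33901 = -8472/49 + 548/33901 = -41026060/237307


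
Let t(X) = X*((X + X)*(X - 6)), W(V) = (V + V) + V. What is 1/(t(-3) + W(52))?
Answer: -⅙ ≈ -0.16667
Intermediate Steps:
W(V) = 3*V (W(V) = 2*V + V = 3*V)
t(X) = 2*X²*(-6 + X) (t(X) = X*((2*X)*(-6 + X)) = X*(2*X*(-6 + X)) = 2*X²*(-6 + X))
1/(t(-3) + W(52)) = 1/(2*(-3)²*(-6 - 3) + 3*52) = 1/(2*9*(-9) + 156) = 1/(-162 + 156) = 1/(-6) = -⅙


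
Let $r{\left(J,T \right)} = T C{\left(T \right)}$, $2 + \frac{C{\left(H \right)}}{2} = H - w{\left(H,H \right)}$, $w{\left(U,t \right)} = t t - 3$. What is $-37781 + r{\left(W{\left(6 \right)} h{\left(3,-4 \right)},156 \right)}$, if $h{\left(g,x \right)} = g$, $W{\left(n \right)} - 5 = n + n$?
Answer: $-7581629$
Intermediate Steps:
$W{\left(n \right)} = 5 + 2 n$ ($W{\left(n \right)} = 5 + \left(n + n\right) = 5 + 2 n$)
$w{\left(U,t \right)} = -3 + t^{2}$ ($w{\left(U,t \right)} = t^{2} - 3 = -3 + t^{2}$)
$C{\left(H \right)} = 2 - 2 H^{2} + 2 H$ ($C{\left(H \right)} = -4 + 2 \left(H - \left(-3 + H^{2}\right)\right) = -4 + 2 \left(3 + H - H^{2}\right) = -4 + \left(6 - 2 H^{2} + 2 H\right) = 2 - 2 H^{2} + 2 H$)
$r{\left(J,T \right)} = T \left(2 - 2 T^{2} + 2 T\right)$
$-37781 + r{\left(W{\left(6 \right)} h{\left(3,-4 \right)},156 \right)} = -37781 + 2 \cdot 156 \left(1 + 156 - 156^{2}\right) = -37781 + 2 \cdot 156 \left(1 + 156 - 24336\right) = -37781 + 2 \cdot 156 \left(-24179\right) = -37781 - 7543848 = -7581629$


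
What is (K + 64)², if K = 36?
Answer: 10000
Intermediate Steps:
(K + 64)² = (36 + 64)² = 100² = 10000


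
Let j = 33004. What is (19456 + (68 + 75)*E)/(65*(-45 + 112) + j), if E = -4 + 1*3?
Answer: 2759/5337 ≈ 0.51696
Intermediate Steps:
E = -1 (E = -4 + 3 = -1)
(19456 + (68 + 75)*E)/(65*(-45 + 112) + j) = (19456 + (68 + 75)*(-1))/(65*(-45 + 112) + 33004) = (19456 + 143*(-1))/(65*67 + 33004) = (19456 - 143)/(4355 + 33004) = 19313/37359 = 19313*(1/37359) = 2759/5337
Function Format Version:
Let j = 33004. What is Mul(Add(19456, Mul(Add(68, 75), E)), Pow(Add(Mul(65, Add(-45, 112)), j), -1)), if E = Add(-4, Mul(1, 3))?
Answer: Rational(2759, 5337) ≈ 0.51696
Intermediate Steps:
E = -1 (E = Add(-4, 3) = -1)
Mul(Add(19456, Mul(Add(68, 75), E)), Pow(Add(Mul(65, Add(-45, 112)), j), -1)) = Mul(Add(19456, Mul(Add(68, 75), -1)), Pow(Add(Mul(65, Add(-45, 112)), 33004), -1)) = Mul(Add(19456, Mul(143, -1)), Pow(Add(Mul(65, 67), 33004), -1)) = Mul(Add(19456, -143), Pow(Add(4355, 33004), -1)) = Mul(19313, Pow(37359, -1)) = Mul(19313, Rational(1, 37359)) = Rational(2759, 5337)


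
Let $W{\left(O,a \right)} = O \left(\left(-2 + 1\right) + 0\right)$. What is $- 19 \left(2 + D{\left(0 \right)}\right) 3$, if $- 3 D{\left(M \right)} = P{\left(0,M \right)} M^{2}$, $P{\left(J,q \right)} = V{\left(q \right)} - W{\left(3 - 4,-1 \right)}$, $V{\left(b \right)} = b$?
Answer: $-114$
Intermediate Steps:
$W{\left(O,a \right)} = - O$ ($W{\left(O,a \right)} = O \left(-1 + 0\right) = O \left(-1\right) = - O$)
$P{\left(J,q \right)} = -1 + q$ ($P{\left(J,q \right)} = q - - (3 - 4) = q - \left(-1\right) \left(-1\right) = q - 1 = -1 + q$)
$D{\left(M \right)} = - \frac{M^{2} \left(-1 + M\right)}{3}$ ($D{\left(M \right)} = - \frac{\left(-1 + M\right) M^{2}}{3} = - \frac{M^{2} \left(-1 + M\right)}{3}$)
$- 19 \left(2 + D{\left(0 \right)}\right) 3 = - 19 \left(2 + \frac{0^{2} \left(1 - 0\right)}{3}\right) 3 = - 19 \left(2 + \frac{1}{3} \cdot 0 \left(1 + 0\right)\right) 3 = - 19 \left(2 + \frac{1}{3} \cdot 0 \cdot 1\right) 3 = - 19 \left(2 + 0\right) 3 = - 19 \cdot 2 \cdot 3 = \left(-19\right) 6 = -114$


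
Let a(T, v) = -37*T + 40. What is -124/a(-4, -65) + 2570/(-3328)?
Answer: -111979/78208 ≈ -1.4318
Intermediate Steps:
a(T, v) = 40 - 37*T
-124/a(-4, -65) + 2570/(-3328) = -124/(40 - 37*(-4)) + 2570/(-3328) = -124/(40 + 148) + 2570*(-1/3328) = -124/188 - 1285/1664 = -124*1/188 - 1285/1664 = -31/47 - 1285/1664 = -111979/78208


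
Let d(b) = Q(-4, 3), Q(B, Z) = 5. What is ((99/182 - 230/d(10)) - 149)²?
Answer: 1252522881/33124 ≈ 37813.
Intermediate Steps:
d(b) = 5
((99/182 - 230/d(10)) - 149)² = ((99/182 - 230/5) - 149)² = ((99*(1/182) - 230*⅕) - 149)² = ((99/182 - 46) - 149)² = (-8273/182 - 149)² = (-35391/182)² = 1252522881/33124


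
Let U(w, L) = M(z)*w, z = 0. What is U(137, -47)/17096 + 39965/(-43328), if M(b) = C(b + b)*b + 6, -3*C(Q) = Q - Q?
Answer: -80953253/92591936 ≈ -0.87430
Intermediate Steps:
C(Q) = 0 (C(Q) = -(Q - Q)/3 = -1/3*0 = 0)
M(b) = 6 (M(b) = 0*b + 6 = 0 + 6 = 6)
U(w, L) = 6*w
U(137, -47)/17096 + 39965/(-43328) = (6*137)/17096 + 39965/(-43328) = 822*(1/17096) + 39965*(-1/43328) = 411/8548 - 39965/43328 = -80953253/92591936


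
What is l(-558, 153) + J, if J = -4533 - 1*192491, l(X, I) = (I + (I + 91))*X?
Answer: -418550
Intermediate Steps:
l(X, I) = X*(91 + 2*I) (l(X, I) = (I + (91 + I))*X = (91 + 2*I)*X = X*(91 + 2*I))
J = -197024 (J = -4533 - 192491 = -197024)
l(-558, 153) + J = -558*(91 + 2*153) - 197024 = -558*(91 + 306) - 197024 = -558*397 - 197024 = -221526 - 197024 = -418550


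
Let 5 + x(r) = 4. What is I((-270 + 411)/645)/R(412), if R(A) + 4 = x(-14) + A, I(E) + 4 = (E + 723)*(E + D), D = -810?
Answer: -27071808576/18813575 ≈ -1439.0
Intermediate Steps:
x(r) = -1 (x(r) = -5 + 4 = -1)
I(E) = -4 + (-810 + E)*(723 + E) (I(E) = -4 + (E + 723)*(E - 810) = -4 + (723 + E)*(-810 + E) = -4 + (-810 + E)*(723 + E))
R(A) = -5 + A (R(A) = -4 + (-1 + A) = -5 + A)
I((-270 + 411)/645)/R(412) = (-585634 + ((-270 + 411)/645)² - 87*(-270 + 411)/645)/(-5 + 412) = (-585634 + (141*(1/645))² - 12267/645)/407 = (-585634 + (47/215)² - 87*47/215)*(1/407) = (-585634 + 2209/46225 - 4089/215)*(1/407) = -27071808576/46225*1/407 = -27071808576/18813575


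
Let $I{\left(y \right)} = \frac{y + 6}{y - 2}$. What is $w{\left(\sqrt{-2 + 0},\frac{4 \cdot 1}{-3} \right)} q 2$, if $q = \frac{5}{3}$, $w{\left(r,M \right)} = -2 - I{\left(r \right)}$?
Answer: $- \frac{10}{9} + \frac{40 i \sqrt{2}}{9} \approx -1.1111 + 6.2854 i$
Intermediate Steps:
$I{\left(y \right)} = \frac{6 + y}{-2 + y}$
$w{\left(r,M \right)} = -2 - \frac{6 + r}{-2 + r}$
$q = \frac{5}{3}$ ($q = 5 \cdot \frac{1}{3} = \frac{5}{3} \approx 1.6667$)
$w{\left(\sqrt{-2 + 0},\frac{4 \cdot 1}{-3} \right)} q 2 = \frac{-2 - 3 \sqrt{-2 + 0}}{-2 + \sqrt{-2 + 0}} \cdot \frac{5}{3} \cdot 2 = \frac{-2 - 3 \sqrt{-2}}{-2 + \sqrt{-2}} \cdot \frac{10}{3} = \frac{-2 - 3 i \sqrt{2}}{-2 + i \sqrt{2}} \cdot \frac{10}{3} = \frac{10 \left(-2 - 3 i \sqrt{2}\right)}{3 \left(-2 + i \sqrt{2}\right)}$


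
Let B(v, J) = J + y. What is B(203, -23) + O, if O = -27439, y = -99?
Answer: -27561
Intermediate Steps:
B(v, J) = -99 + J (B(v, J) = J - 99 = -99 + J)
B(203, -23) + O = (-99 - 23) - 27439 = -122 - 27439 = -27561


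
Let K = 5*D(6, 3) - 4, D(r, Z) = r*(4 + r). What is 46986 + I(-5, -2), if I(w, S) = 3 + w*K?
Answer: 45509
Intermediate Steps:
K = 296 (K = 5*(6*(4 + 6)) - 4 = 5*(6*10) - 4 = 5*60 - 4 = 300 - 4 = 296)
I(w, S) = 3 + 296*w (I(w, S) = 3 + w*296 = 3 + 296*w)
46986 + I(-5, -2) = 46986 + (3 + 296*(-5)) = 46986 + (3 - 1480) = 46986 - 1477 = 45509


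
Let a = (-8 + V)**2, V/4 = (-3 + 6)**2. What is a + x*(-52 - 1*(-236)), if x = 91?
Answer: 17528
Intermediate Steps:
V = 36 (V = 4*(-3 + 6)**2 = 4*3**2 = 4*9 = 36)
a = 784 (a = (-8 + 36)**2 = 28**2 = 784)
a + x*(-52 - 1*(-236)) = 784 + 91*(-52 - 1*(-236)) = 784 + 91*(-52 + 236) = 784 + 91*184 = 784 + 16744 = 17528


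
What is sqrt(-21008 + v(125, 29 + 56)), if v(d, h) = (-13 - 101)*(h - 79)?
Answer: 2*I*sqrt(5423) ≈ 147.28*I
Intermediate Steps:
v(d, h) = 9006 - 114*h (v(d, h) = -114*(-79 + h) = 9006 - 114*h)
sqrt(-21008 + v(125, 29 + 56)) = sqrt(-21008 + (9006 - 114*(29 + 56))) = sqrt(-21008 + (9006 - 114*85)) = sqrt(-21008 + (9006 - 9690)) = sqrt(-21008 - 684) = sqrt(-21692) = 2*I*sqrt(5423)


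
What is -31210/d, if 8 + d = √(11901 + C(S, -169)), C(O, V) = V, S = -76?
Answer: -62420/2917 - 15605*√2933/2917 ≈ -311.12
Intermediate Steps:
d = -8 + 2*√2933 (d = -8 + √(11901 - 169) = -8 + √11732 = -8 + 2*√2933 ≈ 100.31)
-31210/d = -31210/(-8 + 2*√2933)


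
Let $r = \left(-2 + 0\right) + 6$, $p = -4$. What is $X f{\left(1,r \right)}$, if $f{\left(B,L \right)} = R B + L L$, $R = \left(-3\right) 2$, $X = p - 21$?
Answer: $-250$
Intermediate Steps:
$r = 4$ ($r = -2 + 6 = 4$)
$X = -25$ ($X = -4 - 21 = -25$)
$R = -6$
$f{\left(B,L \right)} = L^{2} - 6 B$ ($f{\left(B,L \right)} = - 6 B + L L = - 6 B + L^{2} = L^{2} - 6 B$)
$X f{\left(1,r \right)} = - 25 \left(4^{2} - 6\right) = - 25 \left(16 - 6\right) = \left(-25\right) 10 = -250$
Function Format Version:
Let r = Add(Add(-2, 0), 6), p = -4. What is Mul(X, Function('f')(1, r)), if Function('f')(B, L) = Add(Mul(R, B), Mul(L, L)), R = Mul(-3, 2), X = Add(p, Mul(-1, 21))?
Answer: -250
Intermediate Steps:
r = 4 (r = Add(-2, 6) = 4)
X = -25 (X = Add(-4, Mul(-1, 21)) = Add(-4, -21) = -25)
R = -6
Function('f')(B, L) = Add(Pow(L, 2), Mul(-6, B)) (Function('f')(B, L) = Add(Mul(-6, B), Mul(L, L)) = Add(Mul(-6, B), Pow(L, 2)) = Add(Pow(L, 2), Mul(-6, B)))
Mul(X, Function('f')(1, r)) = Mul(-25, Add(Pow(4, 2), Mul(-6, 1))) = Mul(-25, Add(16, -6)) = Mul(-25, 10) = -250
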